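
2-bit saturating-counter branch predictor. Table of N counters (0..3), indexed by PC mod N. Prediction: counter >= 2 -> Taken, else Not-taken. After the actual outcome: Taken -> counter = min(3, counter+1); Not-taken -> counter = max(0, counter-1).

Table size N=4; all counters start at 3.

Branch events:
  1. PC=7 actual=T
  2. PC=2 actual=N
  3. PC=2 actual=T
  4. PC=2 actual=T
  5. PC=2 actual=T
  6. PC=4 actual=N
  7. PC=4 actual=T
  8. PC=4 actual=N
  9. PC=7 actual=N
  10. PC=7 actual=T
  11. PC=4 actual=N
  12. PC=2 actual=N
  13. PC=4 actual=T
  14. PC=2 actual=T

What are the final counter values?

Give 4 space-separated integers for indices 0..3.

Ev 1: PC=7 idx=3 pred=T actual=T -> ctr[3]=3
Ev 2: PC=2 idx=2 pred=T actual=N -> ctr[2]=2
Ev 3: PC=2 idx=2 pred=T actual=T -> ctr[2]=3
Ev 4: PC=2 idx=2 pred=T actual=T -> ctr[2]=3
Ev 5: PC=2 idx=2 pred=T actual=T -> ctr[2]=3
Ev 6: PC=4 idx=0 pred=T actual=N -> ctr[0]=2
Ev 7: PC=4 idx=0 pred=T actual=T -> ctr[0]=3
Ev 8: PC=4 idx=0 pred=T actual=N -> ctr[0]=2
Ev 9: PC=7 idx=3 pred=T actual=N -> ctr[3]=2
Ev 10: PC=7 idx=3 pred=T actual=T -> ctr[3]=3
Ev 11: PC=4 idx=0 pred=T actual=N -> ctr[0]=1
Ev 12: PC=2 idx=2 pred=T actual=N -> ctr[2]=2
Ev 13: PC=4 idx=0 pred=N actual=T -> ctr[0]=2
Ev 14: PC=2 idx=2 pred=T actual=T -> ctr[2]=3

Answer: 2 3 3 3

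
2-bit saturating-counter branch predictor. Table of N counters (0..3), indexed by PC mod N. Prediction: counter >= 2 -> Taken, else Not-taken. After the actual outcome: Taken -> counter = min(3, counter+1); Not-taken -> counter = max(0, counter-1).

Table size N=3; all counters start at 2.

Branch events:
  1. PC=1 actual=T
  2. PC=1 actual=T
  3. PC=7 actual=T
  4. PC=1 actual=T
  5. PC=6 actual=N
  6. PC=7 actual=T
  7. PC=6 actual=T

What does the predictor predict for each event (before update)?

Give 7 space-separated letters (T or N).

Ev 1: PC=1 idx=1 pred=T actual=T -> ctr[1]=3
Ev 2: PC=1 idx=1 pred=T actual=T -> ctr[1]=3
Ev 3: PC=7 idx=1 pred=T actual=T -> ctr[1]=3
Ev 4: PC=1 idx=1 pred=T actual=T -> ctr[1]=3
Ev 5: PC=6 idx=0 pred=T actual=N -> ctr[0]=1
Ev 6: PC=7 idx=1 pred=T actual=T -> ctr[1]=3
Ev 7: PC=6 idx=0 pred=N actual=T -> ctr[0]=2

Answer: T T T T T T N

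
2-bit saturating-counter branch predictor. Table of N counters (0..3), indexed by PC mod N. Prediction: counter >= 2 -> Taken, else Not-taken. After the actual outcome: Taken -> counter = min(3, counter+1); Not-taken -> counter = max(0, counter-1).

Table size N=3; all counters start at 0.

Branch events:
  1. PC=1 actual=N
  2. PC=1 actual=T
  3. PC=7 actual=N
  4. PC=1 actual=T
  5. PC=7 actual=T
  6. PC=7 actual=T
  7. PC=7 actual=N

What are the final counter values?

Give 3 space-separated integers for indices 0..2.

Ev 1: PC=1 idx=1 pred=N actual=N -> ctr[1]=0
Ev 2: PC=1 idx=1 pred=N actual=T -> ctr[1]=1
Ev 3: PC=7 idx=1 pred=N actual=N -> ctr[1]=0
Ev 4: PC=1 idx=1 pred=N actual=T -> ctr[1]=1
Ev 5: PC=7 idx=1 pred=N actual=T -> ctr[1]=2
Ev 6: PC=7 idx=1 pred=T actual=T -> ctr[1]=3
Ev 7: PC=7 idx=1 pred=T actual=N -> ctr[1]=2

Answer: 0 2 0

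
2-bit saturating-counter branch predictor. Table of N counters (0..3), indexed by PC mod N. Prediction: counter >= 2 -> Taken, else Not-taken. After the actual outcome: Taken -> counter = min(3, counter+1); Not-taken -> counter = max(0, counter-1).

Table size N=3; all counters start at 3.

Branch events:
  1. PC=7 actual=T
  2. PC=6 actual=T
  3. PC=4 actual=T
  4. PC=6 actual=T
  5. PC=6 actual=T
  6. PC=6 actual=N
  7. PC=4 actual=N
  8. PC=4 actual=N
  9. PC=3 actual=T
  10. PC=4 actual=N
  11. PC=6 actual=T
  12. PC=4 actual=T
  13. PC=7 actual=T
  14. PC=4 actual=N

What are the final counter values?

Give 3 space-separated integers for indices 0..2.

Ev 1: PC=7 idx=1 pred=T actual=T -> ctr[1]=3
Ev 2: PC=6 idx=0 pred=T actual=T -> ctr[0]=3
Ev 3: PC=4 idx=1 pred=T actual=T -> ctr[1]=3
Ev 4: PC=6 idx=0 pred=T actual=T -> ctr[0]=3
Ev 5: PC=6 idx=0 pred=T actual=T -> ctr[0]=3
Ev 6: PC=6 idx=0 pred=T actual=N -> ctr[0]=2
Ev 7: PC=4 idx=1 pred=T actual=N -> ctr[1]=2
Ev 8: PC=4 idx=1 pred=T actual=N -> ctr[1]=1
Ev 9: PC=3 idx=0 pred=T actual=T -> ctr[0]=3
Ev 10: PC=4 idx=1 pred=N actual=N -> ctr[1]=0
Ev 11: PC=6 idx=0 pred=T actual=T -> ctr[0]=3
Ev 12: PC=4 idx=1 pred=N actual=T -> ctr[1]=1
Ev 13: PC=7 idx=1 pred=N actual=T -> ctr[1]=2
Ev 14: PC=4 idx=1 pred=T actual=N -> ctr[1]=1

Answer: 3 1 3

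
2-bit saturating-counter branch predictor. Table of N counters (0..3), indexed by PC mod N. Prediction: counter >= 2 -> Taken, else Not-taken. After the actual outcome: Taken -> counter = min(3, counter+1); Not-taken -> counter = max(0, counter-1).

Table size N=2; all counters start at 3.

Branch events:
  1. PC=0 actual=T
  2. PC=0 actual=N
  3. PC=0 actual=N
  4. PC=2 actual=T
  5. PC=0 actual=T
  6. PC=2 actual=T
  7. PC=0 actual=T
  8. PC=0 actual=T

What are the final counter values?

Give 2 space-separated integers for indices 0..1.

Answer: 3 3

Derivation:
Ev 1: PC=0 idx=0 pred=T actual=T -> ctr[0]=3
Ev 2: PC=0 idx=0 pred=T actual=N -> ctr[0]=2
Ev 3: PC=0 idx=0 pred=T actual=N -> ctr[0]=1
Ev 4: PC=2 idx=0 pred=N actual=T -> ctr[0]=2
Ev 5: PC=0 idx=0 pred=T actual=T -> ctr[0]=3
Ev 6: PC=2 idx=0 pred=T actual=T -> ctr[0]=3
Ev 7: PC=0 idx=0 pred=T actual=T -> ctr[0]=3
Ev 8: PC=0 idx=0 pred=T actual=T -> ctr[0]=3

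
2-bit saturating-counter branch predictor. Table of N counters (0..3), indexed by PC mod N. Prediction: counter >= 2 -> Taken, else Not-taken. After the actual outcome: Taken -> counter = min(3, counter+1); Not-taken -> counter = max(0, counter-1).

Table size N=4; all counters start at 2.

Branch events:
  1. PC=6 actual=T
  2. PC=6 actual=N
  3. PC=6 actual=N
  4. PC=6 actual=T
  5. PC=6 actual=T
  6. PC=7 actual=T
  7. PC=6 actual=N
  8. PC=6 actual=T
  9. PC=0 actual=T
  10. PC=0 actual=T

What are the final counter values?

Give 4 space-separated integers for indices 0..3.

Answer: 3 2 3 3

Derivation:
Ev 1: PC=6 idx=2 pred=T actual=T -> ctr[2]=3
Ev 2: PC=6 idx=2 pred=T actual=N -> ctr[2]=2
Ev 3: PC=6 idx=2 pred=T actual=N -> ctr[2]=1
Ev 4: PC=6 idx=2 pred=N actual=T -> ctr[2]=2
Ev 5: PC=6 idx=2 pred=T actual=T -> ctr[2]=3
Ev 6: PC=7 idx=3 pred=T actual=T -> ctr[3]=3
Ev 7: PC=6 idx=2 pred=T actual=N -> ctr[2]=2
Ev 8: PC=6 idx=2 pred=T actual=T -> ctr[2]=3
Ev 9: PC=0 idx=0 pred=T actual=T -> ctr[0]=3
Ev 10: PC=0 idx=0 pred=T actual=T -> ctr[0]=3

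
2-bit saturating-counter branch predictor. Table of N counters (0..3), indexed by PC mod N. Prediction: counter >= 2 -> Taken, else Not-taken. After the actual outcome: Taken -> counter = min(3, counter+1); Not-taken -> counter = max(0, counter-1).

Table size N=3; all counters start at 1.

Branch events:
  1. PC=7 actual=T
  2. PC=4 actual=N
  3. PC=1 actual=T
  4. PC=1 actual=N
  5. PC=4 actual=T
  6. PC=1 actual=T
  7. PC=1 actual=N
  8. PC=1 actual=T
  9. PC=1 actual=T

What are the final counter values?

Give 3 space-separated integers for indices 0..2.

Answer: 1 3 1

Derivation:
Ev 1: PC=7 idx=1 pred=N actual=T -> ctr[1]=2
Ev 2: PC=4 idx=1 pred=T actual=N -> ctr[1]=1
Ev 3: PC=1 idx=1 pred=N actual=T -> ctr[1]=2
Ev 4: PC=1 idx=1 pred=T actual=N -> ctr[1]=1
Ev 5: PC=4 idx=1 pred=N actual=T -> ctr[1]=2
Ev 6: PC=1 idx=1 pred=T actual=T -> ctr[1]=3
Ev 7: PC=1 idx=1 pred=T actual=N -> ctr[1]=2
Ev 8: PC=1 idx=1 pred=T actual=T -> ctr[1]=3
Ev 9: PC=1 idx=1 pred=T actual=T -> ctr[1]=3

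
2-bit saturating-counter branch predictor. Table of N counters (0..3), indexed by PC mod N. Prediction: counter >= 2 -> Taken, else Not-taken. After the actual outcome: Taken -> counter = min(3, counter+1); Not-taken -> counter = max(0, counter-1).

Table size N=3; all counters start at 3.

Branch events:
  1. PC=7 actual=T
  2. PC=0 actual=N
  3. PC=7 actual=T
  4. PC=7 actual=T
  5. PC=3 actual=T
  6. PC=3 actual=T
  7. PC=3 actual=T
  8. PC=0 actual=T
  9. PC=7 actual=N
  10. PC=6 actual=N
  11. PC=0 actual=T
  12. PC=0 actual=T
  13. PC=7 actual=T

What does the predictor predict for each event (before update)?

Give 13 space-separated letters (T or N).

Ev 1: PC=7 idx=1 pred=T actual=T -> ctr[1]=3
Ev 2: PC=0 idx=0 pred=T actual=N -> ctr[0]=2
Ev 3: PC=7 idx=1 pred=T actual=T -> ctr[1]=3
Ev 4: PC=7 idx=1 pred=T actual=T -> ctr[1]=3
Ev 5: PC=3 idx=0 pred=T actual=T -> ctr[0]=3
Ev 6: PC=3 idx=0 pred=T actual=T -> ctr[0]=3
Ev 7: PC=3 idx=0 pred=T actual=T -> ctr[0]=3
Ev 8: PC=0 idx=0 pred=T actual=T -> ctr[0]=3
Ev 9: PC=7 idx=1 pred=T actual=N -> ctr[1]=2
Ev 10: PC=6 idx=0 pred=T actual=N -> ctr[0]=2
Ev 11: PC=0 idx=0 pred=T actual=T -> ctr[0]=3
Ev 12: PC=0 idx=0 pred=T actual=T -> ctr[0]=3
Ev 13: PC=7 idx=1 pred=T actual=T -> ctr[1]=3

Answer: T T T T T T T T T T T T T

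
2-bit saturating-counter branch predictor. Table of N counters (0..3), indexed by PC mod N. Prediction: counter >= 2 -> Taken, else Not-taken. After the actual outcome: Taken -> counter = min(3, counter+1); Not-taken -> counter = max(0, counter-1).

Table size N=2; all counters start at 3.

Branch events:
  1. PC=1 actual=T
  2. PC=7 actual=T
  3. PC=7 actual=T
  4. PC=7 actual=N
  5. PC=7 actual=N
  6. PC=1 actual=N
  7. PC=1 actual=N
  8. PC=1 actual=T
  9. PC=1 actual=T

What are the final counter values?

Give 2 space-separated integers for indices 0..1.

Answer: 3 2

Derivation:
Ev 1: PC=1 idx=1 pred=T actual=T -> ctr[1]=3
Ev 2: PC=7 idx=1 pred=T actual=T -> ctr[1]=3
Ev 3: PC=7 idx=1 pred=T actual=T -> ctr[1]=3
Ev 4: PC=7 idx=1 pred=T actual=N -> ctr[1]=2
Ev 5: PC=7 idx=1 pred=T actual=N -> ctr[1]=1
Ev 6: PC=1 idx=1 pred=N actual=N -> ctr[1]=0
Ev 7: PC=1 idx=1 pred=N actual=N -> ctr[1]=0
Ev 8: PC=1 idx=1 pred=N actual=T -> ctr[1]=1
Ev 9: PC=1 idx=1 pred=N actual=T -> ctr[1]=2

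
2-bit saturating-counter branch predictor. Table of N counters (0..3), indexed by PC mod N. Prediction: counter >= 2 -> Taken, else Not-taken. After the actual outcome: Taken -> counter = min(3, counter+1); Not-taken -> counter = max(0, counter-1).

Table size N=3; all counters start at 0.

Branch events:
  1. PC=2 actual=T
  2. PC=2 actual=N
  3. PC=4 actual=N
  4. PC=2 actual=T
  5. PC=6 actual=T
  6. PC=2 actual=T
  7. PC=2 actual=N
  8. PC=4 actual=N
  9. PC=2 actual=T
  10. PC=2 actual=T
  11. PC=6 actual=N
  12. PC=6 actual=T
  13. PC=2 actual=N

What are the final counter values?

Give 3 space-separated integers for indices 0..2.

Answer: 1 0 2

Derivation:
Ev 1: PC=2 idx=2 pred=N actual=T -> ctr[2]=1
Ev 2: PC=2 idx=2 pred=N actual=N -> ctr[2]=0
Ev 3: PC=4 idx=1 pred=N actual=N -> ctr[1]=0
Ev 4: PC=2 idx=2 pred=N actual=T -> ctr[2]=1
Ev 5: PC=6 idx=0 pred=N actual=T -> ctr[0]=1
Ev 6: PC=2 idx=2 pred=N actual=T -> ctr[2]=2
Ev 7: PC=2 idx=2 pred=T actual=N -> ctr[2]=1
Ev 8: PC=4 idx=1 pred=N actual=N -> ctr[1]=0
Ev 9: PC=2 idx=2 pred=N actual=T -> ctr[2]=2
Ev 10: PC=2 idx=2 pred=T actual=T -> ctr[2]=3
Ev 11: PC=6 idx=0 pred=N actual=N -> ctr[0]=0
Ev 12: PC=6 idx=0 pred=N actual=T -> ctr[0]=1
Ev 13: PC=2 idx=2 pred=T actual=N -> ctr[2]=2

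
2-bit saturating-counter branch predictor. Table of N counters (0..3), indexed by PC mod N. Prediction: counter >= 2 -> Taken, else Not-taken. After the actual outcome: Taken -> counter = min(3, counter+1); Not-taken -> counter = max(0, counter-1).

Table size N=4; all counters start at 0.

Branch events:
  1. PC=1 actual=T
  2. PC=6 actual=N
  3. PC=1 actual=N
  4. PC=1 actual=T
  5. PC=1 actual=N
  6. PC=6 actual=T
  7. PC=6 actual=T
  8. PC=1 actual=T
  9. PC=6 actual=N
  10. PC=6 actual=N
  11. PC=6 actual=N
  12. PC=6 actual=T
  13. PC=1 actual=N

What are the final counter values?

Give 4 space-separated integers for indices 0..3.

Answer: 0 0 1 0

Derivation:
Ev 1: PC=1 idx=1 pred=N actual=T -> ctr[1]=1
Ev 2: PC=6 idx=2 pred=N actual=N -> ctr[2]=0
Ev 3: PC=1 idx=1 pred=N actual=N -> ctr[1]=0
Ev 4: PC=1 idx=1 pred=N actual=T -> ctr[1]=1
Ev 5: PC=1 idx=1 pred=N actual=N -> ctr[1]=0
Ev 6: PC=6 idx=2 pred=N actual=T -> ctr[2]=1
Ev 7: PC=6 idx=2 pred=N actual=T -> ctr[2]=2
Ev 8: PC=1 idx=1 pred=N actual=T -> ctr[1]=1
Ev 9: PC=6 idx=2 pred=T actual=N -> ctr[2]=1
Ev 10: PC=6 idx=2 pred=N actual=N -> ctr[2]=0
Ev 11: PC=6 idx=2 pred=N actual=N -> ctr[2]=0
Ev 12: PC=6 idx=2 pred=N actual=T -> ctr[2]=1
Ev 13: PC=1 idx=1 pred=N actual=N -> ctr[1]=0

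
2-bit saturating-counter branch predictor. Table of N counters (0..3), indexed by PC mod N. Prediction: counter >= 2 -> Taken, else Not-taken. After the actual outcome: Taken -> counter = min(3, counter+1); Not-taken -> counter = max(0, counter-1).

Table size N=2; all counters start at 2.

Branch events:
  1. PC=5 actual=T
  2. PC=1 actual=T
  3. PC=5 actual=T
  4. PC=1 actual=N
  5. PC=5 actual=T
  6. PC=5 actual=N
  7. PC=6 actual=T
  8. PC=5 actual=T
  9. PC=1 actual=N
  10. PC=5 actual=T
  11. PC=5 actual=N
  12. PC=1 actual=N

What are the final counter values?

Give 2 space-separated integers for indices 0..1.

Ev 1: PC=5 idx=1 pred=T actual=T -> ctr[1]=3
Ev 2: PC=1 idx=1 pred=T actual=T -> ctr[1]=3
Ev 3: PC=5 idx=1 pred=T actual=T -> ctr[1]=3
Ev 4: PC=1 idx=1 pred=T actual=N -> ctr[1]=2
Ev 5: PC=5 idx=1 pred=T actual=T -> ctr[1]=3
Ev 6: PC=5 idx=1 pred=T actual=N -> ctr[1]=2
Ev 7: PC=6 idx=0 pred=T actual=T -> ctr[0]=3
Ev 8: PC=5 idx=1 pred=T actual=T -> ctr[1]=3
Ev 9: PC=1 idx=1 pred=T actual=N -> ctr[1]=2
Ev 10: PC=5 idx=1 pred=T actual=T -> ctr[1]=3
Ev 11: PC=5 idx=1 pred=T actual=N -> ctr[1]=2
Ev 12: PC=1 idx=1 pred=T actual=N -> ctr[1]=1

Answer: 3 1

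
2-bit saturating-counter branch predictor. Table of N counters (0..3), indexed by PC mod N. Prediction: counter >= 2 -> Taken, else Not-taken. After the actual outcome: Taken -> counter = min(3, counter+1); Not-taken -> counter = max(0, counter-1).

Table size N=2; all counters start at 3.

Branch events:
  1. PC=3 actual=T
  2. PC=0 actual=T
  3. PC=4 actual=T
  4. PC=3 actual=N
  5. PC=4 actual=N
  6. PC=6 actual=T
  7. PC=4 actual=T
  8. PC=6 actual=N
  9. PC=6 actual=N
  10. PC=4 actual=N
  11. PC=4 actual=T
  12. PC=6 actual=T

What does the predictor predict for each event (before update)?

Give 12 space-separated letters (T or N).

Ev 1: PC=3 idx=1 pred=T actual=T -> ctr[1]=3
Ev 2: PC=0 idx=0 pred=T actual=T -> ctr[0]=3
Ev 3: PC=4 idx=0 pred=T actual=T -> ctr[0]=3
Ev 4: PC=3 idx=1 pred=T actual=N -> ctr[1]=2
Ev 5: PC=4 idx=0 pred=T actual=N -> ctr[0]=2
Ev 6: PC=6 idx=0 pred=T actual=T -> ctr[0]=3
Ev 7: PC=4 idx=0 pred=T actual=T -> ctr[0]=3
Ev 8: PC=6 idx=0 pred=T actual=N -> ctr[0]=2
Ev 9: PC=6 idx=0 pred=T actual=N -> ctr[0]=1
Ev 10: PC=4 idx=0 pred=N actual=N -> ctr[0]=0
Ev 11: PC=4 idx=0 pred=N actual=T -> ctr[0]=1
Ev 12: PC=6 idx=0 pred=N actual=T -> ctr[0]=2

Answer: T T T T T T T T T N N N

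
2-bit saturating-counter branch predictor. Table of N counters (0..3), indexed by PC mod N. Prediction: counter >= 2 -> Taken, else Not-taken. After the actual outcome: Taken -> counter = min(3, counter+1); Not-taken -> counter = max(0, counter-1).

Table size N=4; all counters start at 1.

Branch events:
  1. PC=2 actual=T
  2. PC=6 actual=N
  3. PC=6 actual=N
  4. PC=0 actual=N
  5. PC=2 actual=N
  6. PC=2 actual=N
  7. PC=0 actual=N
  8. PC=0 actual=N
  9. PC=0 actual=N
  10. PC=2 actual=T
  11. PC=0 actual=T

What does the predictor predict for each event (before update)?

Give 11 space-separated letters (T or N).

Answer: N T N N N N N N N N N

Derivation:
Ev 1: PC=2 idx=2 pred=N actual=T -> ctr[2]=2
Ev 2: PC=6 idx=2 pred=T actual=N -> ctr[2]=1
Ev 3: PC=6 idx=2 pred=N actual=N -> ctr[2]=0
Ev 4: PC=0 idx=0 pred=N actual=N -> ctr[0]=0
Ev 5: PC=2 idx=2 pred=N actual=N -> ctr[2]=0
Ev 6: PC=2 idx=2 pred=N actual=N -> ctr[2]=0
Ev 7: PC=0 idx=0 pred=N actual=N -> ctr[0]=0
Ev 8: PC=0 idx=0 pred=N actual=N -> ctr[0]=0
Ev 9: PC=0 idx=0 pred=N actual=N -> ctr[0]=0
Ev 10: PC=2 idx=2 pred=N actual=T -> ctr[2]=1
Ev 11: PC=0 idx=0 pred=N actual=T -> ctr[0]=1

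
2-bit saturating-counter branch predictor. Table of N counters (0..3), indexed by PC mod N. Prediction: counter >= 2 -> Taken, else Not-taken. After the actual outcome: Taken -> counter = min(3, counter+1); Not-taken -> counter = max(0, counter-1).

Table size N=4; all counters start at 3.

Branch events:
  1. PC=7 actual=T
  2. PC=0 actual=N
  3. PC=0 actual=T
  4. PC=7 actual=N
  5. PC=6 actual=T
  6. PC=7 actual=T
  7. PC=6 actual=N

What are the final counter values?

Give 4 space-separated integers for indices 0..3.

Answer: 3 3 2 3

Derivation:
Ev 1: PC=7 idx=3 pred=T actual=T -> ctr[3]=3
Ev 2: PC=0 idx=0 pred=T actual=N -> ctr[0]=2
Ev 3: PC=0 idx=0 pred=T actual=T -> ctr[0]=3
Ev 4: PC=7 idx=3 pred=T actual=N -> ctr[3]=2
Ev 5: PC=6 idx=2 pred=T actual=T -> ctr[2]=3
Ev 6: PC=7 idx=3 pred=T actual=T -> ctr[3]=3
Ev 7: PC=6 idx=2 pred=T actual=N -> ctr[2]=2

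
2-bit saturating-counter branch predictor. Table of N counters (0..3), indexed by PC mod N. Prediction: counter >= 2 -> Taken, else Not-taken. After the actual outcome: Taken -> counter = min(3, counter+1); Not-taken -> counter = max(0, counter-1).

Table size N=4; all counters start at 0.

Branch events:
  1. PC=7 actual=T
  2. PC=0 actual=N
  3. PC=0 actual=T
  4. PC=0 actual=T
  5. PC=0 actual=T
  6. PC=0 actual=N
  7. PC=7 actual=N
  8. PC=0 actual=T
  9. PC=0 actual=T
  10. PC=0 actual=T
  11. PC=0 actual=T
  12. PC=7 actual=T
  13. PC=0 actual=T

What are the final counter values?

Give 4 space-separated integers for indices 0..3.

Ev 1: PC=7 idx=3 pred=N actual=T -> ctr[3]=1
Ev 2: PC=0 idx=0 pred=N actual=N -> ctr[0]=0
Ev 3: PC=0 idx=0 pred=N actual=T -> ctr[0]=1
Ev 4: PC=0 idx=0 pred=N actual=T -> ctr[0]=2
Ev 5: PC=0 idx=0 pred=T actual=T -> ctr[0]=3
Ev 6: PC=0 idx=0 pred=T actual=N -> ctr[0]=2
Ev 7: PC=7 idx=3 pred=N actual=N -> ctr[3]=0
Ev 8: PC=0 idx=0 pred=T actual=T -> ctr[0]=3
Ev 9: PC=0 idx=0 pred=T actual=T -> ctr[0]=3
Ev 10: PC=0 idx=0 pred=T actual=T -> ctr[0]=3
Ev 11: PC=0 idx=0 pred=T actual=T -> ctr[0]=3
Ev 12: PC=7 idx=3 pred=N actual=T -> ctr[3]=1
Ev 13: PC=0 idx=0 pred=T actual=T -> ctr[0]=3

Answer: 3 0 0 1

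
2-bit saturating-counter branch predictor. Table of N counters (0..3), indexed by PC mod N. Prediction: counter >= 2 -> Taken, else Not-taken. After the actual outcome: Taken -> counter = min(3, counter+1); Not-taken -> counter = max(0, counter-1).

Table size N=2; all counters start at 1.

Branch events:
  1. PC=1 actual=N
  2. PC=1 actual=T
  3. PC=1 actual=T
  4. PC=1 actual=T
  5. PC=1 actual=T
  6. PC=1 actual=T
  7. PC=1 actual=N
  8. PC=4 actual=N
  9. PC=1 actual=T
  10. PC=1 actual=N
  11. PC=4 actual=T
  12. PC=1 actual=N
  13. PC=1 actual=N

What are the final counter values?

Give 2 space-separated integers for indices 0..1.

Answer: 1 0

Derivation:
Ev 1: PC=1 idx=1 pred=N actual=N -> ctr[1]=0
Ev 2: PC=1 idx=1 pred=N actual=T -> ctr[1]=1
Ev 3: PC=1 idx=1 pred=N actual=T -> ctr[1]=2
Ev 4: PC=1 idx=1 pred=T actual=T -> ctr[1]=3
Ev 5: PC=1 idx=1 pred=T actual=T -> ctr[1]=3
Ev 6: PC=1 idx=1 pred=T actual=T -> ctr[1]=3
Ev 7: PC=1 idx=1 pred=T actual=N -> ctr[1]=2
Ev 8: PC=4 idx=0 pred=N actual=N -> ctr[0]=0
Ev 9: PC=1 idx=1 pred=T actual=T -> ctr[1]=3
Ev 10: PC=1 idx=1 pred=T actual=N -> ctr[1]=2
Ev 11: PC=4 idx=0 pred=N actual=T -> ctr[0]=1
Ev 12: PC=1 idx=1 pred=T actual=N -> ctr[1]=1
Ev 13: PC=1 idx=1 pred=N actual=N -> ctr[1]=0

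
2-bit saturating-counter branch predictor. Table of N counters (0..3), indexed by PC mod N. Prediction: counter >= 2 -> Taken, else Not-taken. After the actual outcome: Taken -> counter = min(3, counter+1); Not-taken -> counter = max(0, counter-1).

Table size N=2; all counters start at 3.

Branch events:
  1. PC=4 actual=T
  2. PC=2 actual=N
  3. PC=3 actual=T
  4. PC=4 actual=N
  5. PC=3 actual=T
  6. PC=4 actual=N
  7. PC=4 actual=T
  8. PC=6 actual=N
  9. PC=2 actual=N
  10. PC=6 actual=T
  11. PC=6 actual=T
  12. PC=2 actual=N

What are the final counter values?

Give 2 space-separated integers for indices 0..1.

Answer: 1 3

Derivation:
Ev 1: PC=4 idx=0 pred=T actual=T -> ctr[0]=3
Ev 2: PC=2 idx=0 pred=T actual=N -> ctr[0]=2
Ev 3: PC=3 idx=1 pred=T actual=T -> ctr[1]=3
Ev 4: PC=4 idx=0 pred=T actual=N -> ctr[0]=1
Ev 5: PC=3 idx=1 pred=T actual=T -> ctr[1]=3
Ev 6: PC=4 idx=0 pred=N actual=N -> ctr[0]=0
Ev 7: PC=4 idx=0 pred=N actual=T -> ctr[0]=1
Ev 8: PC=6 idx=0 pred=N actual=N -> ctr[0]=0
Ev 9: PC=2 idx=0 pred=N actual=N -> ctr[0]=0
Ev 10: PC=6 idx=0 pred=N actual=T -> ctr[0]=1
Ev 11: PC=6 idx=0 pred=N actual=T -> ctr[0]=2
Ev 12: PC=2 idx=0 pred=T actual=N -> ctr[0]=1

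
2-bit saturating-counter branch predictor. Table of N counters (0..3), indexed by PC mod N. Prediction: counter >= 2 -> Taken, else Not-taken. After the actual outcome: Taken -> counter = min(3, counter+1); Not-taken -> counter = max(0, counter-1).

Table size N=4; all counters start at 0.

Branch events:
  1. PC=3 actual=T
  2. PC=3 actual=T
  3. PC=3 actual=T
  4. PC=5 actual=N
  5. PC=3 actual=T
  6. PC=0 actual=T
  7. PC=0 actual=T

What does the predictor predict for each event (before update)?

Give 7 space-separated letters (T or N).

Ev 1: PC=3 idx=3 pred=N actual=T -> ctr[3]=1
Ev 2: PC=3 idx=3 pred=N actual=T -> ctr[3]=2
Ev 3: PC=3 idx=3 pred=T actual=T -> ctr[3]=3
Ev 4: PC=5 idx=1 pred=N actual=N -> ctr[1]=0
Ev 5: PC=3 idx=3 pred=T actual=T -> ctr[3]=3
Ev 6: PC=0 idx=0 pred=N actual=T -> ctr[0]=1
Ev 7: PC=0 idx=0 pred=N actual=T -> ctr[0]=2

Answer: N N T N T N N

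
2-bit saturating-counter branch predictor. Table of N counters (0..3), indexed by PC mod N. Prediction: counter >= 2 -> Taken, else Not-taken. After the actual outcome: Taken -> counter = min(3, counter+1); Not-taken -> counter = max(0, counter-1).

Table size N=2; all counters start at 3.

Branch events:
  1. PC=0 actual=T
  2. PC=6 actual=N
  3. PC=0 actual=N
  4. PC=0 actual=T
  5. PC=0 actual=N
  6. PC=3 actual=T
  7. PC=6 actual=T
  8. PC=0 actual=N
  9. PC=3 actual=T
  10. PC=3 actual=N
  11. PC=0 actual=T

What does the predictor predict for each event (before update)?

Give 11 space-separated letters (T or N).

Answer: T T T N T T N T T T N

Derivation:
Ev 1: PC=0 idx=0 pred=T actual=T -> ctr[0]=3
Ev 2: PC=6 idx=0 pred=T actual=N -> ctr[0]=2
Ev 3: PC=0 idx=0 pred=T actual=N -> ctr[0]=1
Ev 4: PC=0 idx=0 pred=N actual=T -> ctr[0]=2
Ev 5: PC=0 idx=0 pred=T actual=N -> ctr[0]=1
Ev 6: PC=3 idx=1 pred=T actual=T -> ctr[1]=3
Ev 7: PC=6 idx=0 pred=N actual=T -> ctr[0]=2
Ev 8: PC=0 idx=0 pred=T actual=N -> ctr[0]=1
Ev 9: PC=3 idx=1 pred=T actual=T -> ctr[1]=3
Ev 10: PC=3 idx=1 pred=T actual=N -> ctr[1]=2
Ev 11: PC=0 idx=0 pred=N actual=T -> ctr[0]=2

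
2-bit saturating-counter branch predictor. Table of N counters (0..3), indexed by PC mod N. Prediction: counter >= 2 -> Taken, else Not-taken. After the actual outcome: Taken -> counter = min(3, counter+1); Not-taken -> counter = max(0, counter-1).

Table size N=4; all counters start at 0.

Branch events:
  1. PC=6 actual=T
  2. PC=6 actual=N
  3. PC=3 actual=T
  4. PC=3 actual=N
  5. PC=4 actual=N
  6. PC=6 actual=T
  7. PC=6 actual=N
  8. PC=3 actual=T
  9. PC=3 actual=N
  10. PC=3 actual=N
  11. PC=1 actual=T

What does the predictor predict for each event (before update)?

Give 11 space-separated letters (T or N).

Answer: N N N N N N N N N N N

Derivation:
Ev 1: PC=6 idx=2 pred=N actual=T -> ctr[2]=1
Ev 2: PC=6 idx=2 pred=N actual=N -> ctr[2]=0
Ev 3: PC=3 idx=3 pred=N actual=T -> ctr[3]=1
Ev 4: PC=3 idx=3 pred=N actual=N -> ctr[3]=0
Ev 5: PC=4 idx=0 pred=N actual=N -> ctr[0]=0
Ev 6: PC=6 idx=2 pred=N actual=T -> ctr[2]=1
Ev 7: PC=6 idx=2 pred=N actual=N -> ctr[2]=0
Ev 8: PC=3 idx=3 pred=N actual=T -> ctr[3]=1
Ev 9: PC=3 idx=3 pred=N actual=N -> ctr[3]=0
Ev 10: PC=3 idx=3 pred=N actual=N -> ctr[3]=0
Ev 11: PC=1 idx=1 pred=N actual=T -> ctr[1]=1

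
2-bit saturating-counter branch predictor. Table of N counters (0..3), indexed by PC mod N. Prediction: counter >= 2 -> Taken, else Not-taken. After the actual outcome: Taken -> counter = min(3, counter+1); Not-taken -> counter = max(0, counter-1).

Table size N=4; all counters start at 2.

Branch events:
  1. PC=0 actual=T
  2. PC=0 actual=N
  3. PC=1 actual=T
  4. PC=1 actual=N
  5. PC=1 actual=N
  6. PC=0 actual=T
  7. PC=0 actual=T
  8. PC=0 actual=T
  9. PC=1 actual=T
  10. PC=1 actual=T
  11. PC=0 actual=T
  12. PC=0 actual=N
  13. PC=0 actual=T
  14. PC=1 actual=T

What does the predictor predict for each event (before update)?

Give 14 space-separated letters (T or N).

Ev 1: PC=0 idx=0 pred=T actual=T -> ctr[0]=3
Ev 2: PC=0 idx=0 pred=T actual=N -> ctr[0]=2
Ev 3: PC=1 idx=1 pred=T actual=T -> ctr[1]=3
Ev 4: PC=1 idx=1 pred=T actual=N -> ctr[1]=2
Ev 5: PC=1 idx=1 pred=T actual=N -> ctr[1]=1
Ev 6: PC=0 idx=0 pred=T actual=T -> ctr[0]=3
Ev 7: PC=0 idx=0 pred=T actual=T -> ctr[0]=3
Ev 8: PC=0 idx=0 pred=T actual=T -> ctr[0]=3
Ev 9: PC=1 idx=1 pred=N actual=T -> ctr[1]=2
Ev 10: PC=1 idx=1 pred=T actual=T -> ctr[1]=3
Ev 11: PC=0 idx=0 pred=T actual=T -> ctr[0]=3
Ev 12: PC=0 idx=0 pred=T actual=N -> ctr[0]=2
Ev 13: PC=0 idx=0 pred=T actual=T -> ctr[0]=3
Ev 14: PC=1 idx=1 pred=T actual=T -> ctr[1]=3

Answer: T T T T T T T T N T T T T T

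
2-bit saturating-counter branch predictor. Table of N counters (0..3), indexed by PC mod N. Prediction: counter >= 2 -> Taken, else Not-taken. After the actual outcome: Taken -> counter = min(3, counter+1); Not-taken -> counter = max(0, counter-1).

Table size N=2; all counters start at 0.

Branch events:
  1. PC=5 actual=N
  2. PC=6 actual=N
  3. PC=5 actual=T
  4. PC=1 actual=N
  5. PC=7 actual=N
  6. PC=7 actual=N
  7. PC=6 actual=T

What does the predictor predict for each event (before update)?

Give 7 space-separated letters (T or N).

Ev 1: PC=5 idx=1 pred=N actual=N -> ctr[1]=0
Ev 2: PC=6 idx=0 pred=N actual=N -> ctr[0]=0
Ev 3: PC=5 idx=1 pred=N actual=T -> ctr[1]=1
Ev 4: PC=1 idx=1 pred=N actual=N -> ctr[1]=0
Ev 5: PC=7 idx=1 pred=N actual=N -> ctr[1]=0
Ev 6: PC=7 idx=1 pred=N actual=N -> ctr[1]=0
Ev 7: PC=6 idx=0 pred=N actual=T -> ctr[0]=1

Answer: N N N N N N N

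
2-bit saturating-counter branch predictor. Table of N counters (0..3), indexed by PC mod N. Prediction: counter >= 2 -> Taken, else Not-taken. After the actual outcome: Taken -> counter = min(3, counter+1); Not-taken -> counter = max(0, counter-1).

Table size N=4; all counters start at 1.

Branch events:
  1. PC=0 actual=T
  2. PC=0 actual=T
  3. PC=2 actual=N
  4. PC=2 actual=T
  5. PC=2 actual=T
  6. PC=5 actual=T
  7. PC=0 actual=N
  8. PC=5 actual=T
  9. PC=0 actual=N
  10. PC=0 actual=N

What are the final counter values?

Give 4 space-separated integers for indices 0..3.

Ev 1: PC=0 idx=0 pred=N actual=T -> ctr[0]=2
Ev 2: PC=0 idx=0 pred=T actual=T -> ctr[0]=3
Ev 3: PC=2 idx=2 pred=N actual=N -> ctr[2]=0
Ev 4: PC=2 idx=2 pred=N actual=T -> ctr[2]=1
Ev 5: PC=2 idx=2 pred=N actual=T -> ctr[2]=2
Ev 6: PC=5 idx=1 pred=N actual=T -> ctr[1]=2
Ev 7: PC=0 idx=0 pred=T actual=N -> ctr[0]=2
Ev 8: PC=5 idx=1 pred=T actual=T -> ctr[1]=3
Ev 9: PC=0 idx=0 pred=T actual=N -> ctr[0]=1
Ev 10: PC=0 idx=0 pred=N actual=N -> ctr[0]=0

Answer: 0 3 2 1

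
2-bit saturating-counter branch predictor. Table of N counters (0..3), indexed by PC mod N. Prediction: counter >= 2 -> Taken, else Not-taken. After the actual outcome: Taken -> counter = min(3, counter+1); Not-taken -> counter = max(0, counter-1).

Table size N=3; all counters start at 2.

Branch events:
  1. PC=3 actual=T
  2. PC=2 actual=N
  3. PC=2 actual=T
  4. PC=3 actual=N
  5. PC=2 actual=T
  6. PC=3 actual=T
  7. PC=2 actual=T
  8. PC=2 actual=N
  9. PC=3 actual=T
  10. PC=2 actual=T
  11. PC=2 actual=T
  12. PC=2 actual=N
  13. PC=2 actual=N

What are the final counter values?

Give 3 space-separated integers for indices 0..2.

Ev 1: PC=3 idx=0 pred=T actual=T -> ctr[0]=3
Ev 2: PC=2 idx=2 pred=T actual=N -> ctr[2]=1
Ev 3: PC=2 idx=2 pred=N actual=T -> ctr[2]=2
Ev 4: PC=3 idx=0 pred=T actual=N -> ctr[0]=2
Ev 5: PC=2 idx=2 pred=T actual=T -> ctr[2]=3
Ev 6: PC=3 idx=0 pred=T actual=T -> ctr[0]=3
Ev 7: PC=2 idx=2 pred=T actual=T -> ctr[2]=3
Ev 8: PC=2 idx=2 pred=T actual=N -> ctr[2]=2
Ev 9: PC=3 idx=0 pred=T actual=T -> ctr[0]=3
Ev 10: PC=2 idx=2 pred=T actual=T -> ctr[2]=3
Ev 11: PC=2 idx=2 pred=T actual=T -> ctr[2]=3
Ev 12: PC=2 idx=2 pred=T actual=N -> ctr[2]=2
Ev 13: PC=2 idx=2 pred=T actual=N -> ctr[2]=1

Answer: 3 2 1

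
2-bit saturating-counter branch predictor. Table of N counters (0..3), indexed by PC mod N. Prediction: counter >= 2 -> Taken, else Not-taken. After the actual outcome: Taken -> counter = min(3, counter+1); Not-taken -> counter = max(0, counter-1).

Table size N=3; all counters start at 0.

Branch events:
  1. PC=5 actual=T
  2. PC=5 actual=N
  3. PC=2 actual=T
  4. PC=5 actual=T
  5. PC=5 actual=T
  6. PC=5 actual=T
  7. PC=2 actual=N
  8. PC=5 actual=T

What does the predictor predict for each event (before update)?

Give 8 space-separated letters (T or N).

Ev 1: PC=5 idx=2 pred=N actual=T -> ctr[2]=1
Ev 2: PC=5 idx=2 pred=N actual=N -> ctr[2]=0
Ev 3: PC=2 idx=2 pred=N actual=T -> ctr[2]=1
Ev 4: PC=5 idx=2 pred=N actual=T -> ctr[2]=2
Ev 5: PC=5 idx=2 pred=T actual=T -> ctr[2]=3
Ev 6: PC=5 idx=2 pred=T actual=T -> ctr[2]=3
Ev 7: PC=2 idx=2 pred=T actual=N -> ctr[2]=2
Ev 8: PC=5 idx=2 pred=T actual=T -> ctr[2]=3

Answer: N N N N T T T T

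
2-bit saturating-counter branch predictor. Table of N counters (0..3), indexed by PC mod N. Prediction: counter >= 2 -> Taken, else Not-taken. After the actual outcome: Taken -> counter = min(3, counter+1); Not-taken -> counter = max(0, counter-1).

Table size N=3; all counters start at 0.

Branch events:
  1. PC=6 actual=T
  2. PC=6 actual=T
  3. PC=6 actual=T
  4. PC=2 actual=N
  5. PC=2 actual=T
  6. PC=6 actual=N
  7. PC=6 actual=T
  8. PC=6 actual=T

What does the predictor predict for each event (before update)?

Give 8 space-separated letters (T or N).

Ev 1: PC=6 idx=0 pred=N actual=T -> ctr[0]=1
Ev 2: PC=6 idx=0 pred=N actual=T -> ctr[0]=2
Ev 3: PC=6 idx=0 pred=T actual=T -> ctr[0]=3
Ev 4: PC=2 idx=2 pred=N actual=N -> ctr[2]=0
Ev 5: PC=2 idx=2 pred=N actual=T -> ctr[2]=1
Ev 6: PC=6 idx=0 pred=T actual=N -> ctr[0]=2
Ev 7: PC=6 idx=0 pred=T actual=T -> ctr[0]=3
Ev 8: PC=6 idx=0 pred=T actual=T -> ctr[0]=3

Answer: N N T N N T T T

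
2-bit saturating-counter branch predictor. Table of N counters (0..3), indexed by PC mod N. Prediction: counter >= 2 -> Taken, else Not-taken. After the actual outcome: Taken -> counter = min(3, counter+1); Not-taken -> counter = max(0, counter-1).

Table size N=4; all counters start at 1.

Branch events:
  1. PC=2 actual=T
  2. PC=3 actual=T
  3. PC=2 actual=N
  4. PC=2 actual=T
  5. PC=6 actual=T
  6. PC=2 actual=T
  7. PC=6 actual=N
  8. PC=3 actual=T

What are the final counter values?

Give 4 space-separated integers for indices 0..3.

Ev 1: PC=2 idx=2 pred=N actual=T -> ctr[2]=2
Ev 2: PC=3 idx=3 pred=N actual=T -> ctr[3]=2
Ev 3: PC=2 idx=2 pred=T actual=N -> ctr[2]=1
Ev 4: PC=2 idx=2 pred=N actual=T -> ctr[2]=2
Ev 5: PC=6 idx=2 pred=T actual=T -> ctr[2]=3
Ev 6: PC=2 idx=2 pred=T actual=T -> ctr[2]=3
Ev 7: PC=6 idx=2 pred=T actual=N -> ctr[2]=2
Ev 8: PC=3 idx=3 pred=T actual=T -> ctr[3]=3

Answer: 1 1 2 3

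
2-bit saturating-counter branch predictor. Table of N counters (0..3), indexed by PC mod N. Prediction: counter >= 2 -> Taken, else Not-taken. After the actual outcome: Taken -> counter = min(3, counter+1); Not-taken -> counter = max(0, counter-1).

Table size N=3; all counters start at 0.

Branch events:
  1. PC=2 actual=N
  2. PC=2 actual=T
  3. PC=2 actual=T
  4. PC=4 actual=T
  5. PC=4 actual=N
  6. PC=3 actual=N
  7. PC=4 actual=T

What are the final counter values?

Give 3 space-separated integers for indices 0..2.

Ev 1: PC=2 idx=2 pred=N actual=N -> ctr[2]=0
Ev 2: PC=2 idx=2 pred=N actual=T -> ctr[2]=1
Ev 3: PC=2 idx=2 pred=N actual=T -> ctr[2]=2
Ev 4: PC=4 idx=1 pred=N actual=T -> ctr[1]=1
Ev 5: PC=4 idx=1 pred=N actual=N -> ctr[1]=0
Ev 6: PC=3 idx=0 pred=N actual=N -> ctr[0]=0
Ev 7: PC=4 idx=1 pred=N actual=T -> ctr[1]=1

Answer: 0 1 2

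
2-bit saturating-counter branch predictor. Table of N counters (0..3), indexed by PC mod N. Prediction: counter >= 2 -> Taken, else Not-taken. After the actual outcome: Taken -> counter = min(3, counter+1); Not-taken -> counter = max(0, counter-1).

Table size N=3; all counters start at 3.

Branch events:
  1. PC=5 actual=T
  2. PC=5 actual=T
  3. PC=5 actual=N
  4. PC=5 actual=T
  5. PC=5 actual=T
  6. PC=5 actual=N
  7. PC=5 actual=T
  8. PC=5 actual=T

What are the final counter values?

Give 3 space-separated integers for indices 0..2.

Answer: 3 3 3

Derivation:
Ev 1: PC=5 idx=2 pred=T actual=T -> ctr[2]=3
Ev 2: PC=5 idx=2 pred=T actual=T -> ctr[2]=3
Ev 3: PC=5 idx=2 pred=T actual=N -> ctr[2]=2
Ev 4: PC=5 idx=2 pred=T actual=T -> ctr[2]=3
Ev 5: PC=5 idx=2 pred=T actual=T -> ctr[2]=3
Ev 6: PC=5 idx=2 pred=T actual=N -> ctr[2]=2
Ev 7: PC=5 idx=2 pred=T actual=T -> ctr[2]=3
Ev 8: PC=5 idx=2 pred=T actual=T -> ctr[2]=3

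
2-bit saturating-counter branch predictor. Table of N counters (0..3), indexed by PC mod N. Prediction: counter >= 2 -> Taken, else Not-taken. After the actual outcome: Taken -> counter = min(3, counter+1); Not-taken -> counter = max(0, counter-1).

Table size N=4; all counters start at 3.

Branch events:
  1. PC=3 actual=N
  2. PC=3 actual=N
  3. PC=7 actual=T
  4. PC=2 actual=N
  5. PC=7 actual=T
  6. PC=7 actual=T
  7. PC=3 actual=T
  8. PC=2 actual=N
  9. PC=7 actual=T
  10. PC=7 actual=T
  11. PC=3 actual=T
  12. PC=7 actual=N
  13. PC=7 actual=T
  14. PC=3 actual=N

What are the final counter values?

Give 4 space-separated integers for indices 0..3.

Ev 1: PC=3 idx=3 pred=T actual=N -> ctr[3]=2
Ev 2: PC=3 idx=3 pred=T actual=N -> ctr[3]=1
Ev 3: PC=7 idx=3 pred=N actual=T -> ctr[3]=2
Ev 4: PC=2 idx=2 pred=T actual=N -> ctr[2]=2
Ev 5: PC=7 idx=3 pred=T actual=T -> ctr[3]=3
Ev 6: PC=7 idx=3 pred=T actual=T -> ctr[3]=3
Ev 7: PC=3 idx=3 pred=T actual=T -> ctr[3]=3
Ev 8: PC=2 idx=2 pred=T actual=N -> ctr[2]=1
Ev 9: PC=7 idx=3 pred=T actual=T -> ctr[3]=3
Ev 10: PC=7 idx=3 pred=T actual=T -> ctr[3]=3
Ev 11: PC=3 idx=3 pred=T actual=T -> ctr[3]=3
Ev 12: PC=7 idx=3 pred=T actual=N -> ctr[3]=2
Ev 13: PC=7 idx=3 pred=T actual=T -> ctr[3]=3
Ev 14: PC=3 idx=3 pred=T actual=N -> ctr[3]=2

Answer: 3 3 1 2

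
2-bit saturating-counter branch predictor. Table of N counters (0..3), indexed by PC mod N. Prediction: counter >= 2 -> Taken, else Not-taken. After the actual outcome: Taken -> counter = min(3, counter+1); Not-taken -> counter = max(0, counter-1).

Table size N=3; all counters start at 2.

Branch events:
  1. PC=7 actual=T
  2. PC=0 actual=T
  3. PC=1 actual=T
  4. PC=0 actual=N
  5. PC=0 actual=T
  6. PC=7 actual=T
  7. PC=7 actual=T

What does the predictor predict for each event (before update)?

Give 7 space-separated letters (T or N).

Ev 1: PC=7 idx=1 pred=T actual=T -> ctr[1]=3
Ev 2: PC=0 idx=0 pred=T actual=T -> ctr[0]=3
Ev 3: PC=1 idx=1 pred=T actual=T -> ctr[1]=3
Ev 4: PC=0 idx=0 pred=T actual=N -> ctr[0]=2
Ev 5: PC=0 idx=0 pred=T actual=T -> ctr[0]=3
Ev 6: PC=7 idx=1 pred=T actual=T -> ctr[1]=3
Ev 7: PC=7 idx=1 pred=T actual=T -> ctr[1]=3

Answer: T T T T T T T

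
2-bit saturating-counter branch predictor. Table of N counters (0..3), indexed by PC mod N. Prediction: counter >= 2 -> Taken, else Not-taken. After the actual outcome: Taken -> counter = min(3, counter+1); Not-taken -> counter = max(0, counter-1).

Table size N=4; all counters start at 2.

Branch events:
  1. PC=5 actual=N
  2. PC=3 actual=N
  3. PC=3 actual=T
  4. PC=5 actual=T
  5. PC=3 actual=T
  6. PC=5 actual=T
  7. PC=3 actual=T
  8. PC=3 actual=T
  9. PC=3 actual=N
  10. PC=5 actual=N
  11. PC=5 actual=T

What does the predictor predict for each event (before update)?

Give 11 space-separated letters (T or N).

Ev 1: PC=5 idx=1 pred=T actual=N -> ctr[1]=1
Ev 2: PC=3 idx=3 pred=T actual=N -> ctr[3]=1
Ev 3: PC=3 idx=3 pred=N actual=T -> ctr[3]=2
Ev 4: PC=5 idx=1 pred=N actual=T -> ctr[1]=2
Ev 5: PC=3 idx=3 pred=T actual=T -> ctr[3]=3
Ev 6: PC=5 idx=1 pred=T actual=T -> ctr[1]=3
Ev 7: PC=3 idx=3 pred=T actual=T -> ctr[3]=3
Ev 8: PC=3 idx=3 pred=T actual=T -> ctr[3]=3
Ev 9: PC=3 idx=3 pred=T actual=N -> ctr[3]=2
Ev 10: PC=5 idx=1 pred=T actual=N -> ctr[1]=2
Ev 11: PC=5 idx=1 pred=T actual=T -> ctr[1]=3

Answer: T T N N T T T T T T T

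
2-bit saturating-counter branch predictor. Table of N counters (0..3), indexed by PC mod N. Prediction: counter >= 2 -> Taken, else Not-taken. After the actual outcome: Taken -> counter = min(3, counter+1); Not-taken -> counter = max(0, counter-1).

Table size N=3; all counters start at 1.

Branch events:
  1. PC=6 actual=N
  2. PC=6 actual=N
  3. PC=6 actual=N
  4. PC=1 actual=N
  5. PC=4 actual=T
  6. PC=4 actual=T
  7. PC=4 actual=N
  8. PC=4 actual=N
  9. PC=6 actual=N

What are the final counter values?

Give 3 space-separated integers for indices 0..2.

Ev 1: PC=6 idx=0 pred=N actual=N -> ctr[0]=0
Ev 2: PC=6 idx=0 pred=N actual=N -> ctr[0]=0
Ev 3: PC=6 idx=0 pred=N actual=N -> ctr[0]=0
Ev 4: PC=1 idx=1 pred=N actual=N -> ctr[1]=0
Ev 5: PC=4 idx=1 pred=N actual=T -> ctr[1]=1
Ev 6: PC=4 idx=1 pred=N actual=T -> ctr[1]=2
Ev 7: PC=4 idx=1 pred=T actual=N -> ctr[1]=1
Ev 8: PC=4 idx=1 pred=N actual=N -> ctr[1]=0
Ev 9: PC=6 idx=0 pred=N actual=N -> ctr[0]=0

Answer: 0 0 1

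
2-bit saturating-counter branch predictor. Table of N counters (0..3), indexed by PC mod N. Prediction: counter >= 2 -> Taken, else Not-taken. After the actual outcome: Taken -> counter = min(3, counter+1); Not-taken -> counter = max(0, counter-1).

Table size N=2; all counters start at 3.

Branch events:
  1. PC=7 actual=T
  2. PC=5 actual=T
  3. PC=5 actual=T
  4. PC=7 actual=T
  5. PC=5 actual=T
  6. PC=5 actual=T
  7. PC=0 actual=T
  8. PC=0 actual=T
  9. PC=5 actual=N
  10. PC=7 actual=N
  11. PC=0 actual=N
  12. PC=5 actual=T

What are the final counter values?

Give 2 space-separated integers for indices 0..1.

Answer: 2 2

Derivation:
Ev 1: PC=7 idx=1 pred=T actual=T -> ctr[1]=3
Ev 2: PC=5 idx=1 pred=T actual=T -> ctr[1]=3
Ev 3: PC=5 idx=1 pred=T actual=T -> ctr[1]=3
Ev 4: PC=7 idx=1 pred=T actual=T -> ctr[1]=3
Ev 5: PC=5 idx=1 pred=T actual=T -> ctr[1]=3
Ev 6: PC=5 idx=1 pred=T actual=T -> ctr[1]=3
Ev 7: PC=0 idx=0 pred=T actual=T -> ctr[0]=3
Ev 8: PC=0 idx=0 pred=T actual=T -> ctr[0]=3
Ev 9: PC=5 idx=1 pred=T actual=N -> ctr[1]=2
Ev 10: PC=7 idx=1 pred=T actual=N -> ctr[1]=1
Ev 11: PC=0 idx=0 pred=T actual=N -> ctr[0]=2
Ev 12: PC=5 idx=1 pred=N actual=T -> ctr[1]=2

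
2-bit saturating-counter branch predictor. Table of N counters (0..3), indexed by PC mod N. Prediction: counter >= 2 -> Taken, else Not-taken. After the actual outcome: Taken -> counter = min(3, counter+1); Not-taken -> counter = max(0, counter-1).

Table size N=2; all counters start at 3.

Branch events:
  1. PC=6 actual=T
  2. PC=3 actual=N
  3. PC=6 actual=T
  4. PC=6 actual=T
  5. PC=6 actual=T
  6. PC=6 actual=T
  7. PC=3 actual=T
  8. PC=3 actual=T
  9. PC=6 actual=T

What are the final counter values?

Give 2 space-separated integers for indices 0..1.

Ev 1: PC=6 idx=0 pred=T actual=T -> ctr[0]=3
Ev 2: PC=3 idx=1 pred=T actual=N -> ctr[1]=2
Ev 3: PC=6 idx=0 pred=T actual=T -> ctr[0]=3
Ev 4: PC=6 idx=0 pred=T actual=T -> ctr[0]=3
Ev 5: PC=6 idx=0 pred=T actual=T -> ctr[0]=3
Ev 6: PC=6 idx=0 pred=T actual=T -> ctr[0]=3
Ev 7: PC=3 idx=1 pred=T actual=T -> ctr[1]=3
Ev 8: PC=3 idx=1 pred=T actual=T -> ctr[1]=3
Ev 9: PC=6 idx=0 pred=T actual=T -> ctr[0]=3

Answer: 3 3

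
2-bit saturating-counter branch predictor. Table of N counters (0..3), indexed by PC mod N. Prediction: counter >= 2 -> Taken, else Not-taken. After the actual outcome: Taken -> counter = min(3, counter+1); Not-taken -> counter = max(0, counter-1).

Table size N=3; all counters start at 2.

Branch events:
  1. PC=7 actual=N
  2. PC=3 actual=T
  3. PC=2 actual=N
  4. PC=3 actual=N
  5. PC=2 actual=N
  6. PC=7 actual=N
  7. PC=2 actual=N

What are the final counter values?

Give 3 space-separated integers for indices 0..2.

Ev 1: PC=7 idx=1 pred=T actual=N -> ctr[1]=1
Ev 2: PC=3 idx=0 pred=T actual=T -> ctr[0]=3
Ev 3: PC=2 idx=2 pred=T actual=N -> ctr[2]=1
Ev 4: PC=3 idx=0 pred=T actual=N -> ctr[0]=2
Ev 5: PC=2 idx=2 pred=N actual=N -> ctr[2]=0
Ev 6: PC=7 idx=1 pred=N actual=N -> ctr[1]=0
Ev 7: PC=2 idx=2 pred=N actual=N -> ctr[2]=0

Answer: 2 0 0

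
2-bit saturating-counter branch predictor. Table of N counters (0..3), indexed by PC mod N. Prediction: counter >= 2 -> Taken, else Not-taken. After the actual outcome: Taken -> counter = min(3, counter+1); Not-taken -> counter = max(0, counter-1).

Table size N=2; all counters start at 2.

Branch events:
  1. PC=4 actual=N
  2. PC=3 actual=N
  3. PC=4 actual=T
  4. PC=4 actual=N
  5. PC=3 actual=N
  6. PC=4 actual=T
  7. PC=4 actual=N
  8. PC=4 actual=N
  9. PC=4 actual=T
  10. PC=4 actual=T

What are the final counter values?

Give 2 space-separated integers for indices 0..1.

Ev 1: PC=4 idx=0 pred=T actual=N -> ctr[0]=1
Ev 2: PC=3 idx=1 pred=T actual=N -> ctr[1]=1
Ev 3: PC=4 idx=0 pred=N actual=T -> ctr[0]=2
Ev 4: PC=4 idx=0 pred=T actual=N -> ctr[0]=1
Ev 5: PC=3 idx=1 pred=N actual=N -> ctr[1]=0
Ev 6: PC=4 idx=0 pred=N actual=T -> ctr[0]=2
Ev 7: PC=4 idx=0 pred=T actual=N -> ctr[0]=1
Ev 8: PC=4 idx=0 pred=N actual=N -> ctr[0]=0
Ev 9: PC=4 idx=0 pred=N actual=T -> ctr[0]=1
Ev 10: PC=4 idx=0 pred=N actual=T -> ctr[0]=2

Answer: 2 0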